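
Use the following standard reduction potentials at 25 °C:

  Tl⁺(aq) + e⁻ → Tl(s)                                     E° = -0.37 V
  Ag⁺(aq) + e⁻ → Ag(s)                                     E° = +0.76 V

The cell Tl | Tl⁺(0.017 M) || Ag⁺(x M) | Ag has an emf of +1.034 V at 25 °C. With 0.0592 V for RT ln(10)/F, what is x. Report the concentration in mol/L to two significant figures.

Ag⁺/Ag is the cathode, Tl⁺/Tl the anode: E°cell = +1.13 V, n = 1.
Overall reaction: Ag⁺(aq) + Tl(s) → Ag(s) + Tl⁺(aq); Q = [Tl⁺]^1/[Ag⁺]^1.
From E = E° − (0.0592/n) log Q: log Q = (E° − E)·n/0.0592 = (+1.13 − (+1.034))·1/0.0592 = 1.6216.
So 1·log[Ag⁺] = 1·log(0.017) − log Q = -1.7696 − (1.6216) = -3.3912; [Ag⁺] = 10^(-3.3912) ≈ 0.00041 M.

0.00041 M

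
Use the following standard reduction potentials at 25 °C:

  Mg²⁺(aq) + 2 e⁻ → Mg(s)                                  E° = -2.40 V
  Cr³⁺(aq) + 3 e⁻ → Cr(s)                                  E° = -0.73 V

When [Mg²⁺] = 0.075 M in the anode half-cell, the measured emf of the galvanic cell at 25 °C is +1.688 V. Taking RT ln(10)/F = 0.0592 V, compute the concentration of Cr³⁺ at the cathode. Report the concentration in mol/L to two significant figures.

Cr³⁺/Cr is the cathode, Mg²⁺/Mg the anode: E°cell = +1.67 V, n = 6.
Overall reaction: 2 Cr³⁺(aq) + 3 Mg(s) → 2 Cr(s) + 3 Mg²⁺(aq); Q = [Mg²⁺]^3/[Cr³⁺]^2.
From E = E° − (0.0592/n) log Q: log Q = (E° − E)·n/0.0592 = (+1.67 − (+1.688))·6/0.0592 = -1.8243.
So 2·log[Cr³⁺] = 3·log(0.075) − log Q = -3.3748 − (-1.8243) = -1.5505; log[Cr³⁺] = -1.5505 / 2 = -0.7752; [Cr³⁺] = 10^(-0.7752) ≈ 0.17 M.

0.17 M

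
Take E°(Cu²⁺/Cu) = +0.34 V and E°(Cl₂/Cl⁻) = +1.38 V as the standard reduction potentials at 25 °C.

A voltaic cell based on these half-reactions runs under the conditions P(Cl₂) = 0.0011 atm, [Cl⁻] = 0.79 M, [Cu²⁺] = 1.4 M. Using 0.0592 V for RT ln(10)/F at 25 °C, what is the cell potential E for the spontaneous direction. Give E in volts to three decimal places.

+0.954 V

Cl₂/Cl⁻ is the cathode (higher E°), Cu²⁺/Cu the anode: E°cell = +1.38 − (+0.34) = +1.04 V, n = 2.
Overall: Cl₂(g) + Cu(s) → 2 Cl⁻(aq) + Cu²⁺(aq)
Q = [Cl⁻]^2·[Cu²⁺] / (P(Cl₂)); log Q = 2.900.
E = E° − (0.0592/n) log Q = +1.04 − (0.0592/2)(2.900) = +0.954 V.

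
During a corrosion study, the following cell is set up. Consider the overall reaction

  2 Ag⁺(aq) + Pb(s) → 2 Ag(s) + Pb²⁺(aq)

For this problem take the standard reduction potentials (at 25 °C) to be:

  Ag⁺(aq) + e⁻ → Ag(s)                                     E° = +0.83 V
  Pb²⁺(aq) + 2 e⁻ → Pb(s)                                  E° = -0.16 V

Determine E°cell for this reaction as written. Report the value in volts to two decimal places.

The Ag⁺/Ag couple has the higher reduction potential, so it is the cathode; Pb²⁺/Pb is oxidised at the anode.
E°cell = E°(cathode) − E°(anode) = (+0.83) − (-0.16) = +0.99 V.

+0.99 V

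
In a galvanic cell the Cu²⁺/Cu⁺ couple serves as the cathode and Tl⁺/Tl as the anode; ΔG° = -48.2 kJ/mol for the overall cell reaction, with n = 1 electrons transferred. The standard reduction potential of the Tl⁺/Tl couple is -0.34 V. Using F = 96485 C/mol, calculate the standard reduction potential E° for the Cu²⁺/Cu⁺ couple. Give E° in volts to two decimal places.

E°cell = −ΔG°/(nF) = −(-48.2×10³)/((1)(96485)) = +0.500 V.
Since Cu²⁺/Cu⁺ is the cathode and Tl⁺/Tl the anode, E°cell = E°(Cu²⁺/Cu⁺) − E°(Tl⁺/Tl).
So E°(Cu²⁺/Cu⁺) = E°cell + E°(Tl⁺/Tl) = +0.500 + (-0.34) = +0.16 V.

+0.16 V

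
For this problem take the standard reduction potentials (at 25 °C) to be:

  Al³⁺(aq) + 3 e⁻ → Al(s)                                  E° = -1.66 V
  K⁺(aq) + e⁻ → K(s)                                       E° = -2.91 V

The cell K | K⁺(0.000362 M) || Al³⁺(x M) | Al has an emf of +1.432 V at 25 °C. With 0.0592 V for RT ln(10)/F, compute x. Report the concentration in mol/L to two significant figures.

Al³⁺/Al is the cathode, K⁺/K the anode: E°cell = +1.25 V, n = 3.
Overall reaction: Al³⁺(aq) + 3 K(s) → Al(s) + 3 K⁺(aq); Q = [K⁺]^3/[Al³⁺]^1.
From E = E° − (0.0592/n) log Q: log Q = (E° − E)·n/0.0592 = (+1.25 − (+1.432))·3/0.0592 = -9.2230.
So 1·log[Al³⁺] = 3·log(0.000362) − log Q = -10.3239 − (-9.2230) = -1.1009; [Al³⁺] = 10^(-1.1009) ≈ 0.079 M.

0.079 M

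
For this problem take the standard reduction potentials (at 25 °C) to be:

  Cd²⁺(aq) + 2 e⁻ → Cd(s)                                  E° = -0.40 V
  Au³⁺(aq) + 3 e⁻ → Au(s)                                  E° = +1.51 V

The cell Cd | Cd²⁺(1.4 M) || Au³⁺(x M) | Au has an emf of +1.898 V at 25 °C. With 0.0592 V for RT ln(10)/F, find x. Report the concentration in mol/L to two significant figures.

Au³⁺/Au is the cathode, Cd²⁺/Cd the anode: E°cell = +1.91 V, n = 6.
Overall reaction: 2 Au³⁺(aq) + 3 Cd(s) → 2 Au(s) + 3 Cd²⁺(aq); Q = [Cd²⁺]^3/[Au³⁺]^2.
From E = E° − (0.0592/n) log Q: log Q = (E° − E)·n/0.0592 = (+1.91 − (+1.898))·6/0.0592 = 1.2162.
So 2·log[Au³⁺] = 3·log(1.4) − log Q = 0.4384 − (1.2162) = -0.7778; log[Au³⁺] = -0.7778 / 2 = -0.3889; [Au³⁺] = 10^(-0.3889) ≈ 0.41 M.

0.41 M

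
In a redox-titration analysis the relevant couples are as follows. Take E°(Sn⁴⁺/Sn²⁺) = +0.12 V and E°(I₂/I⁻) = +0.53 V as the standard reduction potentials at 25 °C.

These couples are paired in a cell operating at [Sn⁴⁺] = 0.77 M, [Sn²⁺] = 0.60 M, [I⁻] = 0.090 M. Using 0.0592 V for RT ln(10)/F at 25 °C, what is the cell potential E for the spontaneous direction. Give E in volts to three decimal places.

I₂/I⁻ is the cathode (higher E°), Sn⁴⁺/Sn²⁺ the anode: E°cell = +0.53 − (+0.12) = +0.41 V, n = 2.
Overall: I₂(s) + Sn²⁺(aq) → 2 I⁻(aq) + Sn⁴⁺(aq)
Q = [I⁻]^2·[Sn⁴⁺] / ([Sn²⁺]); log Q = -1.983.
E = E° − (0.0592/n) log Q = +0.41 − (0.0592/2)(-1.983) = +0.469 V.

+0.469 V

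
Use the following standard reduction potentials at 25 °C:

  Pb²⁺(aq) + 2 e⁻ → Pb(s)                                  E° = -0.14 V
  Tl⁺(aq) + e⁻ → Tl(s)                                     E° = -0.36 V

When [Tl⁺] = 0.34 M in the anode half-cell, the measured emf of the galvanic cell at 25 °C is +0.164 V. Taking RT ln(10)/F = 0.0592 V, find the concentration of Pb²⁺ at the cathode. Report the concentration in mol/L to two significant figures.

Pb²⁺/Pb is the cathode, Tl⁺/Tl the anode: E°cell = +0.22 V, n = 2.
Overall reaction: Pb²⁺(aq) + 2 Tl(s) → Pb(s) + 2 Tl⁺(aq); Q = [Tl⁺]^2/[Pb²⁺]^1.
From E = E° − (0.0592/n) log Q: log Q = (E° − E)·n/0.0592 = (+0.22 − (+0.164))·2/0.0592 = 1.8919.
So 1·log[Pb²⁺] = 2·log(0.34) − log Q = -0.9370 − (1.8919) = -2.8289; [Pb²⁺] = 10^(-2.8289) ≈ 0.0015 M.

0.0015 M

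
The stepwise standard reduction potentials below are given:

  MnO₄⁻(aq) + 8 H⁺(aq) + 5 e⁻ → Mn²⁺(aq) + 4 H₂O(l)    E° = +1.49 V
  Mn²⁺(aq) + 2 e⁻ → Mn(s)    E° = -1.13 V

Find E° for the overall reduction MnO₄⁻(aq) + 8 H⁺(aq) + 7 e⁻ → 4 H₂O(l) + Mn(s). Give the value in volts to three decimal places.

+0.741 V

Adding the free-energy changes (−nFE°) of the two steps gives −n₃FE°₃ = −n₁FE°₁ − n₂FE°₂.
E°₃ = (5×+1.49 + 2×-1.13) / 7 = (+5.190) / 7 = +0.741 V.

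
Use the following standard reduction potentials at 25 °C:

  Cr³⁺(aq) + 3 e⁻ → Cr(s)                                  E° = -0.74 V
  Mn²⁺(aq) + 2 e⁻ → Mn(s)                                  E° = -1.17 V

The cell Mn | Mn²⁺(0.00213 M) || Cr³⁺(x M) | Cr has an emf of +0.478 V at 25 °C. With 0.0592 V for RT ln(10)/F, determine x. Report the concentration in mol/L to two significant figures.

Cr³⁺/Cr is the cathode, Mn²⁺/Mn the anode: E°cell = +0.43 V, n = 6.
Overall reaction: 2 Cr³⁺(aq) + 3 Mn(s) → 2 Cr(s) + 3 Mn²⁺(aq); Q = [Mn²⁺]^3/[Cr³⁺]^2.
From E = E° − (0.0592/n) log Q: log Q = (E° − E)·n/0.0592 = (+0.43 − (+0.478))·6/0.0592 = -4.8649.
So 2·log[Cr³⁺] = 3·log(0.00213) − log Q = -8.0149 − (-4.8649) = -3.1500; log[Cr³⁺] = -3.1500 / 2 = -1.5750; [Cr³⁺] = 10^(-1.5750) ≈ 0.027 M.

0.027 M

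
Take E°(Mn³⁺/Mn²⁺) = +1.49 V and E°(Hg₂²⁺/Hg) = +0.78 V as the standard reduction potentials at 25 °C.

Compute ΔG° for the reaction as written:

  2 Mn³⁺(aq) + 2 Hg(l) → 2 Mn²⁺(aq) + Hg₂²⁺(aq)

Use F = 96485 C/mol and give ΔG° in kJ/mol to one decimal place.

As written, Mn³⁺/Mn²⁺ is reduced (cathode) and Hg₂²⁺/Hg is oxidised (anode), so E°cell = (+1.49) − (+0.78) = +0.71 V.
Balancing electrons gives n = 2.
ΔG° = −nFE° = −(2)(96485)(+0.71) = -137,009 J = -137.0 kJ/mol.

-137.0 kJ/mol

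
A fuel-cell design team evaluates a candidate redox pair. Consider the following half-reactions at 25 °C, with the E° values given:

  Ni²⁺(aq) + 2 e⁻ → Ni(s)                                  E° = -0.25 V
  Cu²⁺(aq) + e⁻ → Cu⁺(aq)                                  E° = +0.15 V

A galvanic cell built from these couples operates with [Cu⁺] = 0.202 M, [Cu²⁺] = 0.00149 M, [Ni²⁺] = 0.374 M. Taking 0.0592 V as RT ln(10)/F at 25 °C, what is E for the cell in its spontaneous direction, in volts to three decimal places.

+0.286 V

Cu²⁺/Cu⁺ is the cathode (higher E°), Ni²⁺/Ni the anode: E°cell = +0.15 − (-0.25) = +0.40 V, n = 2.
Overall: 2 Cu²⁺(aq) + Ni(s) → 2 Cu⁺(aq) + Ni²⁺(aq)
Q = [Cu⁺]^2·[Ni²⁺] / ([Cu²⁺]^2); log Q = 3.837.
E = E° − (0.0592/n) log Q = +0.40 − (0.0592/2)(3.837) = +0.286 V.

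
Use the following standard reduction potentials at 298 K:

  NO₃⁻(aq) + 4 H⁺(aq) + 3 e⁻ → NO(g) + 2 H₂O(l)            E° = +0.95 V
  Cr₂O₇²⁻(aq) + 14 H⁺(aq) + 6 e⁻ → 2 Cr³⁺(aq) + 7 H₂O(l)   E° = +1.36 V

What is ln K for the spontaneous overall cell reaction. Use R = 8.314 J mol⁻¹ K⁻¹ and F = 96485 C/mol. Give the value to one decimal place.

95.8

Cathode: Cr₂O₇²⁻/Cr³⁺; anode: NO₃⁻/NO. E°cell = (+1.36) − (+0.95) = +0.41 V, with n = 6.
ΔG° = −nFE° = −RT ln K, so ln K = nFE°/(RT) = (6)(96485)(+0.41) / ((8.314)(298)) = 95.801.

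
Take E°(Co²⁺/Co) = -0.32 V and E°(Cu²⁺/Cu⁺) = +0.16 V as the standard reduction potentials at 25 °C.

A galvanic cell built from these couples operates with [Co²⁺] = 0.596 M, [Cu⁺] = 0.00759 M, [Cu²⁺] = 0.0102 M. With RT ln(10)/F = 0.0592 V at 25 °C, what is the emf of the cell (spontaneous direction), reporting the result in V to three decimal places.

Cu²⁺/Cu⁺ is the cathode (higher E°), Co²⁺/Co the anode: E°cell = +0.16 − (-0.32) = +0.48 V, n = 2.
Overall: 2 Cu²⁺(aq) + Co(s) → 2 Cu⁺(aq) + Co²⁺(aq)
Q = [Cu⁺]^2·[Co²⁺] / ([Cu²⁺]^2); log Q = -0.481.
E = E° − (0.0592/n) log Q = +0.48 − (0.0592/2)(-0.481) = +0.494 V.

+0.494 V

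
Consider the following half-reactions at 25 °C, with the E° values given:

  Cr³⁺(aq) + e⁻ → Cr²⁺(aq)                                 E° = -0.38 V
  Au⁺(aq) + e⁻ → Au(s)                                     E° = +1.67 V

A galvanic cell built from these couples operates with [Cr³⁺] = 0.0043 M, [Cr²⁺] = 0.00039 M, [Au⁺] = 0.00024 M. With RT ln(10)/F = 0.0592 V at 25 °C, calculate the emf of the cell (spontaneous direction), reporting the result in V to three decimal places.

Au⁺/Au is the cathode (higher E°), Cr³⁺/Cr²⁺ the anode: E°cell = +1.67 − (-0.38) = +2.05 V, n = 1.
Overall: Au⁺(aq) + Cr²⁺(aq) → Au(s) + Cr³⁺(aq)
Q = [Cr³⁺] / ([Au⁺]·[Cr²⁺]); log Q = 4.662.
E = E° − (0.0592/n) log Q = +2.05 − (0.0592/1)(4.662) = +1.774 V.

+1.774 V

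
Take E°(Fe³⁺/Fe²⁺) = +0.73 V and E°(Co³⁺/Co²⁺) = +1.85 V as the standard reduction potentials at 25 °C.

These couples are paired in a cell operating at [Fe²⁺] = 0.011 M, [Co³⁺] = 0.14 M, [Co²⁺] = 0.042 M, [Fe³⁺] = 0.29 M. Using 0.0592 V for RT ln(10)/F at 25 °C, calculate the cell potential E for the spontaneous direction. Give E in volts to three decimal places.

Co³⁺/Co²⁺ is the cathode (higher E°), Fe³⁺/Fe²⁺ the anode: E°cell = +1.85 − (+0.73) = +1.12 V, n = 1.
Overall: Co³⁺(aq) + Fe²⁺(aq) → Co²⁺(aq) + Fe³⁺(aq)
Q = [Co²⁺]·[Fe³⁺] / ([Co³⁺]·[Fe²⁺]); log Q = 0.898.
E = E° − (0.0592/n) log Q = +1.12 − (0.0592/1)(0.898) = +1.067 V.

+1.067 V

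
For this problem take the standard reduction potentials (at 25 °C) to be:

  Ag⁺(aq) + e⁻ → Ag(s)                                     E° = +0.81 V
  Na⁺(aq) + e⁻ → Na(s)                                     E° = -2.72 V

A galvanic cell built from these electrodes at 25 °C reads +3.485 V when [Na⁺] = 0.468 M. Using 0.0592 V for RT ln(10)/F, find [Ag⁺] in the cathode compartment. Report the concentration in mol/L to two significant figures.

Ag⁺/Ag is the cathode, Na⁺/Na the anode: E°cell = +3.53 V, n = 1.
Overall reaction: Ag⁺(aq) + Na(s) → Ag(s) + Na⁺(aq); Q = [Na⁺]^1/[Ag⁺]^1.
From E = E° − (0.0592/n) log Q: log Q = (E° − E)·n/0.0592 = (+3.53 − (+3.485))·1/0.0592 = 0.7601.
So 1·log[Ag⁺] = 1·log(0.468) − log Q = -0.3298 − (0.7601) = -1.0899; [Ag⁺] = 10^(-1.0899) ≈ 0.081 M.

0.081 M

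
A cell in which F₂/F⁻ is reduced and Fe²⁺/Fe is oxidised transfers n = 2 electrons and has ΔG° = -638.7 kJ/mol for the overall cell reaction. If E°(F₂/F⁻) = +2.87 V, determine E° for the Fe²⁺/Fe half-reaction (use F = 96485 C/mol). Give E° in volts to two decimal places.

E°cell = −ΔG°/(nF) = −(-638.7×10³)/((2)(96485)) = +3.310 V.
Since F₂/F⁻ is the cathode and Fe²⁺/Fe the anode, E°cell = E°(F₂/F⁻) − E°(Fe²⁺/Fe).
So E°(Fe²⁺/Fe) = E°(F₂/F⁻) − E°cell = (+2.87) − (+3.310) = -0.44 V.

-0.44 V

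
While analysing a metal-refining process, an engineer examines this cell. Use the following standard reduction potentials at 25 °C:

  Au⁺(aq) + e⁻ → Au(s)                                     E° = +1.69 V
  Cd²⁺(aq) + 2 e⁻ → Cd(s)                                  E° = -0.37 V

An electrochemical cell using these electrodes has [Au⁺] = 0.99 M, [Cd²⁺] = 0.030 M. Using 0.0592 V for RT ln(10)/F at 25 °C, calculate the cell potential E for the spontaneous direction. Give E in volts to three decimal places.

+2.105 V

Au⁺/Au is the cathode (higher E°), Cd²⁺/Cd the anode: E°cell = +1.69 − (-0.37) = +2.06 V, n = 2.
Overall: 2 Au⁺(aq) + Cd(s) → 2 Au(s) + Cd²⁺(aq)
Q = [Cd²⁺] / ([Au⁺]^2); log Q = -1.514.
E = E° − (0.0592/n) log Q = +2.06 − (0.0592/2)(-1.514) = +2.105 V.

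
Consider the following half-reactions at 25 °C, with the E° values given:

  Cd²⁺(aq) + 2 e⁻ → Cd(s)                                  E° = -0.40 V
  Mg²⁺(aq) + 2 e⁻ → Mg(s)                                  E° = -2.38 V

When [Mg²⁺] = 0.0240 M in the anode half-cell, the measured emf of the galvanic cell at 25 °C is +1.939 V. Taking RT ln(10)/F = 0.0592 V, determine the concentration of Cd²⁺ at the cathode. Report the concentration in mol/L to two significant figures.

0.00099 M

Cd²⁺/Cd is the cathode, Mg²⁺/Mg the anode: E°cell = +1.98 V, n = 2.
Overall reaction: Cd²⁺(aq) + Mg(s) → Cd(s) + Mg²⁺(aq); Q = [Mg²⁺]^1/[Cd²⁺]^1.
From E = E° − (0.0592/n) log Q: log Q = (E° − E)·n/0.0592 = (+1.98 − (+1.939))·2/0.0592 = 1.3851.
So 1·log[Cd²⁺] = 1·log(0.024) − log Q = -1.6198 − (1.3851) = -3.0049; [Cd²⁺] = 10^(-3.0049) ≈ 0.00099 M.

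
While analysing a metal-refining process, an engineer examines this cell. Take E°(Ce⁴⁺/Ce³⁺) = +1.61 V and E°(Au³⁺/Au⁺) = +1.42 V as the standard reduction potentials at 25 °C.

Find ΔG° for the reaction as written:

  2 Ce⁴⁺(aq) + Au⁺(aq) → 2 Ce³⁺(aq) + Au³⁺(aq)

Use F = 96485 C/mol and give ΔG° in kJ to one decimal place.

As written, Ce⁴⁺/Ce³⁺ is reduced (cathode) and Au³⁺/Au⁺ is oxidised (anode), so E°cell = (+1.61) − (+1.42) = +0.19 V.
Balancing electrons gives n = 2.
ΔG° = −nFE° = −(2)(96485)(+0.19) = -36,664 J = -36.7 kJ.

-36.7 kJ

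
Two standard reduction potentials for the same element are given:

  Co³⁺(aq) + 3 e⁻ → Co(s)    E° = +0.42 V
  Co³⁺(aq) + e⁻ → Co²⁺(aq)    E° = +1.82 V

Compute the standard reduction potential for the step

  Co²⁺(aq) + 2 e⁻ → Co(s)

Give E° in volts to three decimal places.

Sequential free energies add, so n₃E°₃ = n₁E°₁ + n₂E°₂.
With n₃ = 3, and the known step contributing 1×(+1.82) V, the unknown satisfies 2·E° = 3×(+0.42) − 1×(+1.82) = -0.560.
E° = -0.560 / 2 = -0.280 V.

-0.280 V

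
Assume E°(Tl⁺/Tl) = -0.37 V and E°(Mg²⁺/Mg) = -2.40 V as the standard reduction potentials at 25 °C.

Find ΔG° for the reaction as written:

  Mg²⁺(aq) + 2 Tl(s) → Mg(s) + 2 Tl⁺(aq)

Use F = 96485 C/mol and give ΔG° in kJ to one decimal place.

As written, Mg²⁺/Mg is reduced (cathode) and Tl⁺/Tl is oxidised (anode), so E°cell = (-2.40) − (-0.37) = -2.03 V.
Balancing electrons gives n = 2.
ΔG° = −nFE° = −(2)(96485)(-2.03) = 391,729 J = +391.7 kJ.

+391.7 kJ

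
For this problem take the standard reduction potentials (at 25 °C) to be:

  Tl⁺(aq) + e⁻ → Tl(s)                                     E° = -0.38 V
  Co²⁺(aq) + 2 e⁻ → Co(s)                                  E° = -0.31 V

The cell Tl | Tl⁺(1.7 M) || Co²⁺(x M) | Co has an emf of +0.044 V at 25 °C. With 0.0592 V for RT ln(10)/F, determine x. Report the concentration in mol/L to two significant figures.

0.38 M

Co²⁺/Co is the cathode, Tl⁺/Tl the anode: E°cell = +0.07 V, n = 2.
Overall reaction: Co²⁺(aq) + 2 Tl(s) → Co(s) + 2 Tl⁺(aq); Q = [Tl⁺]^2/[Co²⁺]^1.
From E = E° − (0.0592/n) log Q: log Q = (E° − E)·n/0.0592 = (+0.07 − (+0.044))·2/0.0592 = 0.8784.
So 1·log[Co²⁺] = 2·log(1.7) − log Q = 0.4609 − (0.8784) = -0.4175; [Co²⁺] = 10^(-0.4175) ≈ 0.38 M.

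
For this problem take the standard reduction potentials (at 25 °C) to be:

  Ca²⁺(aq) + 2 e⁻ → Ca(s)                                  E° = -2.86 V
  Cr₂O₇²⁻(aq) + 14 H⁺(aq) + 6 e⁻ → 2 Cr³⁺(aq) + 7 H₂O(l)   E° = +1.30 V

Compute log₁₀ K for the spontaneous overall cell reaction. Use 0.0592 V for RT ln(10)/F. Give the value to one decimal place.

Cathode: Cr₂O₇²⁻/Cr³⁺; anode: Ca²⁺/Ca. E°cell = +4.16 V, n = 6.
log K = nE°cell / 0.0592 = (6)(+4.16) / 0.0592 = 421.6.

421.6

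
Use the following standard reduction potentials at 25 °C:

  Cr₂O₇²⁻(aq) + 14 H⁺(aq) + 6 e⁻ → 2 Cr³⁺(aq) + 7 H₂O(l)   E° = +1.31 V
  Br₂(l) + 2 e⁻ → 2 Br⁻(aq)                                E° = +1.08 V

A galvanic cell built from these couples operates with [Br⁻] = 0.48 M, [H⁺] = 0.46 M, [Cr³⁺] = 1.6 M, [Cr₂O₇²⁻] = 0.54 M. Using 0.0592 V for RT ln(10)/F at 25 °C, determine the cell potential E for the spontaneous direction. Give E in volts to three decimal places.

Cr₂O₇²⁻/Cr³⁺ is the cathode (higher E°), Br₂/Br⁻ the anode: E°cell = +1.31 − (+1.08) = +0.23 V, n = 6.
Overall: Cr₂O₇²⁻(aq) + 14 H⁺(aq) + 6 Br⁻(aq) → 2 Cr³⁺(aq) + 7 H₂O(l) + 3 Br₂(l)
Q = [Cr³⁺]^2 / ([Cr₂O₇²⁻]·[H⁺]^14·[Br⁻]^6); log Q = 7.310.
E = E° − (0.0592/n) log Q = +0.23 − (0.0592/6)(7.310) = +0.158 V.

+0.158 V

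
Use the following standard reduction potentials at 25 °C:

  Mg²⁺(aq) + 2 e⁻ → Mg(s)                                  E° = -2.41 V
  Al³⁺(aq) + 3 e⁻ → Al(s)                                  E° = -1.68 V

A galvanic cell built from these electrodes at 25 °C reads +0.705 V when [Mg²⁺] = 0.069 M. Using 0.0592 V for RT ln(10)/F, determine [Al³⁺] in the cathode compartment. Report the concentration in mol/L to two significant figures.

Al³⁺/Al is the cathode, Mg²⁺/Mg the anode: E°cell = +0.73 V, n = 6.
Overall reaction: 2 Al³⁺(aq) + 3 Mg(s) → 2 Al(s) + 3 Mg²⁺(aq); Q = [Mg²⁺]^3/[Al³⁺]^2.
From E = E° − (0.0592/n) log Q: log Q = (E° − E)·n/0.0592 = (+0.73 − (+0.705))·6/0.0592 = 2.5338.
So 2·log[Al³⁺] = 3·log(0.069) − log Q = -3.4835 − (2.5338) = -6.0173; log[Al³⁺] = -6.0173 / 2 = -3.0086; [Al³⁺] = 10^(-3.0086) ≈ 0.00098 M.

0.00098 M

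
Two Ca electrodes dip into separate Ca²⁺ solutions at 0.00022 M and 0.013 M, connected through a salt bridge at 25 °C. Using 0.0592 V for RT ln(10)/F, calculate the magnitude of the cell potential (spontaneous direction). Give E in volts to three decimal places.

For a concentration cell E°cell = 0. The 0.013 M side is the cathode (reduction is favoured where [Ca²⁺] is higher).
With n = 2, E = −(0.0592/2) log([Ca²⁺]ₐₙ/[Ca²⁺]꜀ₐₜ) = −(0.0592/2) log(0.00022/0.013) = −(0.0592/2)(-1.772) = +0.052 V.

+0.052 V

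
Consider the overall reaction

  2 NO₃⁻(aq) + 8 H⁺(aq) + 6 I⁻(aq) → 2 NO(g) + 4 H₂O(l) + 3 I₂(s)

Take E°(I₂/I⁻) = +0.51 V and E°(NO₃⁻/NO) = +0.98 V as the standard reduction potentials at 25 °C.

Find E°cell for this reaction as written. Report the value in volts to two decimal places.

The NO₃⁻/NO couple has the higher reduction potential, so it is the cathode; I₂/I⁻ is oxidised at the anode.
E°cell = E°(cathode) − E°(anode) = (+0.98) − (+0.51) = +0.47 V.

+0.47 V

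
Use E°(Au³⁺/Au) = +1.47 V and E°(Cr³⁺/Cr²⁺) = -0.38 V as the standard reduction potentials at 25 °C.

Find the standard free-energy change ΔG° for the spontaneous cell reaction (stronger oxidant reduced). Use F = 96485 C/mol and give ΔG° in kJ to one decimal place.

-535.5 kJ

Au³⁺/Au (E° = +1.47 V) is the cathode; Cr³⁺/Cr²⁺ (E° = -0.38 V) is the anode, so E°cell = +1.85 V.
Balancing electrons gives n = 3 (lcm of 3 and 1).
ΔG° = −nFE° = −(3)(96485)(+1.85) = -535,492 J = -535.5 kJ.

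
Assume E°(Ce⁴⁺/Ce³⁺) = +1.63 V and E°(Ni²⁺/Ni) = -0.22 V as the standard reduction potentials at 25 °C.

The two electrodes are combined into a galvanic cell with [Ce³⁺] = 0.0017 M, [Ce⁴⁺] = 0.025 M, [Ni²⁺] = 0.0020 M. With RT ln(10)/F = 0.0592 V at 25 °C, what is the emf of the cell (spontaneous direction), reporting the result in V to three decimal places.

Ce⁴⁺/Ce³⁺ is the cathode (higher E°), Ni²⁺/Ni the anode: E°cell = +1.63 − (-0.22) = +1.85 V, n = 2.
Overall: 2 Ce⁴⁺(aq) + Ni(s) → 2 Ce³⁺(aq) + Ni²⁺(aq)
Q = [Ce³⁺]^2·[Ni²⁺] / ([Ce⁴⁺]^2); log Q = -5.034.
E = E° − (0.0592/n) log Q = +1.85 − (0.0592/2)(-5.034) = +1.999 V.

+1.999 V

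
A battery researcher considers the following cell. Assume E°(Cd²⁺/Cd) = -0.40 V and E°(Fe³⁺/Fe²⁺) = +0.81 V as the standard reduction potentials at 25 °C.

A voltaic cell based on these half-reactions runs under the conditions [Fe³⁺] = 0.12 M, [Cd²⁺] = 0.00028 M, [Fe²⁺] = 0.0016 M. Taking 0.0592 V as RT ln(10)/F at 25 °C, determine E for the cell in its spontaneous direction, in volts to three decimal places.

Fe³⁺/Fe²⁺ is the cathode (higher E°), Cd²⁺/Cd the anode: E°cell = +0.81 − (-0.40) = +1.21 V, n = 2.
Overall: 2 Fe³⁺(aq) + Cd(s) → 2 Fe²⁺(aq) + Cd²⁺(aq)
Q = [Fe²⁺]^2·[Cd²⁺] / ([Fe³⁺]^2); log Q = -7.303.
E = E° − (0.0592/n) log Q = +1.21 − (0.0592/2)(-7.303) = +1.426 V.

+1.426 V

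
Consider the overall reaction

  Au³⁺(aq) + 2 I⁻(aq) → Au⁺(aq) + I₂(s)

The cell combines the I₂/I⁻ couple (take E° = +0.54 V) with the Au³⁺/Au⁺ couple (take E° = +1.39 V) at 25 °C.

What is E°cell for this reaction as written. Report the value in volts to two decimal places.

+0.85 V

The Au³⁺/Au⁺ couple has the higher reduction potential, so it is the cathode; I₂/I⁻ is oxidised at the anode.
E°cell = E°(cathode) − E°(anode) = (+1.39) − (+0.54) = +0.85 V.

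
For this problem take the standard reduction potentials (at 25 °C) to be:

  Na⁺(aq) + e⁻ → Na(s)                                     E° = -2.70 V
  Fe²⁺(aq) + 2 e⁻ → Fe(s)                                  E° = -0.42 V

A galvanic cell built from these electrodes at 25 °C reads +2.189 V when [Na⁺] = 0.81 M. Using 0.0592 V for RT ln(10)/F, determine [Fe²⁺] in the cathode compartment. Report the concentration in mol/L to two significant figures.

0.00055 M

Fe²⁺/Fe is the cathode, Na⁺/Na the anode: E°cell = +2.28 V, n = 2.
Overall reaction: Fe²⁺(aq) + 2 Na(s) → Fe(s) + 2 Na⁺(aq); Q = [Na⁺]^2/[Fe²⁺]^1.
From E = E° − (0.0592/n) log Q: log Q = (E° − E)·n/0.0592 = (+2.28 − (+2.189))·2/0.0592 = 3.0743.
So 1·log[Fe²⁺] = 2·log(0.81) − log Q = -0.1830 − (3.0743) = -3.2573; [Fe²⁺] = 10^(-3.2573) ≈ 0.00055 M.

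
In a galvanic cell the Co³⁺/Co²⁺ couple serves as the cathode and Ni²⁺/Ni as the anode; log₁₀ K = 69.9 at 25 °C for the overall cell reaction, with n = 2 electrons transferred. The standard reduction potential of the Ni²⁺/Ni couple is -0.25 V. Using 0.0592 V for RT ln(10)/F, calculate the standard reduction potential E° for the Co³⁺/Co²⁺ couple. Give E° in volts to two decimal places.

+1.82 V

E°cell = (0.0592/n)·log K = (0.0592/2)(69.9) = +2.069 V.
Since Co³⁺/Co²⁺ is the cathode and Ni²⁺/Ni the anode, E°cell = E°(Co³⁺/Co²⁺) − E°(Ni²⁺/Ni).
So E°(Co³⁺/Co²⁺) = E°cell + E°(Ni²⁺/Ni) = +2.069 + (-0.25) = +1.82 V.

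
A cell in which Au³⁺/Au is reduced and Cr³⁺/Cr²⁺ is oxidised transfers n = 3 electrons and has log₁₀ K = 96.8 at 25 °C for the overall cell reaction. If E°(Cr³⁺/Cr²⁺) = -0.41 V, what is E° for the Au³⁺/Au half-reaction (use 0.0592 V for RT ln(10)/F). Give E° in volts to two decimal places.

+1.50 V

E°cell = (0.0592/n)·log K = (0.0592/3)(96.8) = +1.910 V.
Since Au³⁺/Au is the cathode and Cr³⁺/Cr²⁺ the anode, E°cell = E°(Au³⁺/Au) − E°(Cr³⁺/Cr²⁺).
So E°(Au³⁺/Au) = E°cell + E°(Cr³⁺/Cr²⁺) = +1.910 + (-0.41) = +1.50 V.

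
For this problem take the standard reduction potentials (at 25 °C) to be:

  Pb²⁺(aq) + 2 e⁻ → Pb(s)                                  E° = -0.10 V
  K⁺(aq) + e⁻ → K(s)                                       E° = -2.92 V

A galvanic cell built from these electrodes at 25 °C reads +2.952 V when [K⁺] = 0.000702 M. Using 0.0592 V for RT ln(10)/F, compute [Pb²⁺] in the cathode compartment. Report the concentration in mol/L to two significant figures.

Pb²⁺/Pb is the cathode, K⁺/K the anode: E°cell = +2.82 V, n = 2.
Overall reaction: Pb²⁺(aq) + 2 K(s) → Pb(s) + 2 K⁺(aq); Q = [K⁺]^2/[Pb²⁺]^1.
From E = E° − (0.0592/n) log Q: log Q = (E° − E)·n/0.0592 = (+2.82 − (+2.952))·2/0.0592 = -4.4595.
So 1·log[Pb²⁺] = 2·log(0.000702) − log Q = -6.3073 − (-4.4595) = -1.8478; [Pb²⁺] = 10^(-1.8478) ≈ 0.014 M.

0.014 M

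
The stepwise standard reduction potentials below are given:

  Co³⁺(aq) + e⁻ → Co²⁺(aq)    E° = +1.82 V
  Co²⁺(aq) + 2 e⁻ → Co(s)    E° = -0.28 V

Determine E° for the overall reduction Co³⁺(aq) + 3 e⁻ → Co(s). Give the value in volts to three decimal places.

+0.420 V

Since ΔG° = −nFE° is additive over sequential reductions, n₃E°₃ = n₁E°₁ + n₂E°₂.
E°₃ = (1×+1.82 + 2×-0.28) / 3 = (+1.260) / 3 = +0.420 V.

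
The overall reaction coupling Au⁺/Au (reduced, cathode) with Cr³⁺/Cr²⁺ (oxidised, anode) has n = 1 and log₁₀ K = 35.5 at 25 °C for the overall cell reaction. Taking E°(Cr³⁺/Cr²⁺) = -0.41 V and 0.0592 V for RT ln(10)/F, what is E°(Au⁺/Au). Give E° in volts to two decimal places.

E°cell = (0.0592/n)·log K = (0.0592/1)(35.5) = +2.102 V.
Since Au⁺/Au is the cathode and Cr³⁺/Cr²⁺ the anode, E°cell = E°(Au⁺/Au) − E°(Cr³⁺/Cr²⁺).
So E°(Au⁺/Au) = E°cell + E°(Cr³⁺/Cr²⁺) = +2.102 + (-0.41) = +1.69 V.

+1.69 V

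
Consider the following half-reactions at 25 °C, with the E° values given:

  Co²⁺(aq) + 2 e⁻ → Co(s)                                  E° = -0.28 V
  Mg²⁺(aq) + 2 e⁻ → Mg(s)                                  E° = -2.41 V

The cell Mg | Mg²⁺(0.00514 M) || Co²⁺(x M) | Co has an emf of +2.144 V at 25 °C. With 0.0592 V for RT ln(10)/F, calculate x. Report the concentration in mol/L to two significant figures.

Co²⁺/Co is the cathode, Mg²⁺/Mg the anode: E°cell = +2.13 V, n = 2.
Overall reaction: Co²⁺(aq) + Mg(s) → Co(s) + Mg²⁺(aq); Q = [Mg²⁺]^1/[Co²⁺]^1.
From E = E° − (0.0592/n) log Q: log Q = (E° − E)·n/0.0592 = (+2.13 − (+2.144))·2/0.0592 = -0.4730.
So 1·log[Co²⁺] = 1·log(0.00514) − log Q = -2.2890 − (-0.4730) = -1.8160; [Co²⁺] = 10^(-1.8160) ≈ 0.015 M.

0.015 M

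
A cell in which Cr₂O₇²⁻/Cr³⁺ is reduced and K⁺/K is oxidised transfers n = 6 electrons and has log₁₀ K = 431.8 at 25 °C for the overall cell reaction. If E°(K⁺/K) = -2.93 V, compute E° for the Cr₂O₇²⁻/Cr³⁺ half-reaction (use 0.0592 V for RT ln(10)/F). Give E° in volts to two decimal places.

E°cell = (0.0592/n)·log K = (0.0592/6)(431.8) = +4.260 V.
Since Cr₂O₇²⁻/Cr³⁺ is the cathode and K⁺/K the anode, E°cell = E°(Cr₂O₇²⁻/Cr³⁺) − E°(K⁺/K).
So E°(Cr₂O₇²⁻/Cr³⁺) = E°cell + E°(K⁺/K) = +4.260 + (-2.93) = +1.33 V.

+1.33 V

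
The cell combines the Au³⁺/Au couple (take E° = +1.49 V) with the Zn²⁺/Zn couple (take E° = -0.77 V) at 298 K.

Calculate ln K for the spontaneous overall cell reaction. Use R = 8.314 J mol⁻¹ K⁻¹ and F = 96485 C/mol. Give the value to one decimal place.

Cathode: Au³⁺/Au; anode: Zn²⁺/Zn. E°cell = (+1.49) − (-0.77) = +2.26 V, with n = 6.
ΔG° = −nFE° = −RT ln K, so ln K = nFE°/(RT) = (6)(96485)(+2.26) / ((8.314)(298)) = 528.072.

528.1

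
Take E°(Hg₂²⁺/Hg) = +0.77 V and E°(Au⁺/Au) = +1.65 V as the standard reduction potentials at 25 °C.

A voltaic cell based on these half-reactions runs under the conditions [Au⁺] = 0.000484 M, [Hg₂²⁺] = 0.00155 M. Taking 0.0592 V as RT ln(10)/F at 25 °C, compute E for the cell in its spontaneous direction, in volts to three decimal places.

+0.767 V

Au⁺/Au is the cathode (higher E°), Hg₂²⁺/Hg the anode: E°cell = +1.65 − (+0.77) = +0.88 V, n = 2.
Overall: 2 Au⁺(aq) + 2 Hg(l) → 2 Au(s) + Hg₂²⁺(aq)
Q = [Hg₂²⁺] / ([Au⁺]^2); log Q = 3.821.
E = E° − (0.0592/n) log Q = +0.88 − (0.0592/2)(3.821) = +0.767 V.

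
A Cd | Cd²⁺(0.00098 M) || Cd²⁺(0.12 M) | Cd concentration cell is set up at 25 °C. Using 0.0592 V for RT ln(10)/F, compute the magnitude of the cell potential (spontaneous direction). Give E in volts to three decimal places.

For a concentration cell E°cell = 0. The 0.12 M side is the cathode (reduction is favoured where [Cd²⁺] is higher).
With n = 2, E = −(0.0592/2) log([Cd²⁺]ₐₙ/[Cd²⁺]꜀ₐₜ) = −(0.0592/2) log(0.00098/0.12) = −(0.0592/2)(-2.088) = +0.062 V.

+0.062 V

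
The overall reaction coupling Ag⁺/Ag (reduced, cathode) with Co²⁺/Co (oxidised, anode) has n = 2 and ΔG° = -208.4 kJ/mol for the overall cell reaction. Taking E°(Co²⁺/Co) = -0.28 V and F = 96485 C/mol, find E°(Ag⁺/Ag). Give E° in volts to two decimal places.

E°cell = −ΔG°/(nF) = −(-208.4×10³)/((2)(96485)) = +1.080 V.
Since Ag⁺/Ag is the cathode and Co²⁺/Co the anode, E°cell = E°(Ag⁺/Ag) − E°(Co²⁺/Co).
So E°(Ag⁺/Ag) = E°cell + E°(Co²⁺/Co) = +1.080 + (-0.28) = +0.80 V.

+0.80 V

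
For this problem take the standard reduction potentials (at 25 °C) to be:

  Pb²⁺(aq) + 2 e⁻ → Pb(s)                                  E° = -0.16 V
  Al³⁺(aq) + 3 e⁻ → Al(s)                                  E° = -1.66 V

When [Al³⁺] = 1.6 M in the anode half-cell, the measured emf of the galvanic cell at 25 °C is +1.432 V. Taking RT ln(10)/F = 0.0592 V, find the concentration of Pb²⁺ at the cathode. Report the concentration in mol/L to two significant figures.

0.0069 M

Pb²⁺/Pb is the cathode, Al³⁺/Al the anode: E°cell = +1.50 V, n = 6.
Overall reaction: 3 Pb²⁺(aq) + 2 Al(s) → 3 Pb(s) + 2 Al³⁺(aq); Q = [Al³⁺]^2/[Pb²⁺]^3.
From E = E° − (0.0592/n) log Q: log Q = (E° − E)·n/0.0592 = (+1.50 − (+1.432))·6/0.0592 = 6.8919.
So 3·log[Pb²⁺] = 2·log(1.6) − log Q = 0.4082 − (6.8919) = -6.4837; log[Pb²⁺] = -6.4837 / 3 = -2.1612; [Pb²⁺] = 10^(-2.1612) ≈ 0.0069 M.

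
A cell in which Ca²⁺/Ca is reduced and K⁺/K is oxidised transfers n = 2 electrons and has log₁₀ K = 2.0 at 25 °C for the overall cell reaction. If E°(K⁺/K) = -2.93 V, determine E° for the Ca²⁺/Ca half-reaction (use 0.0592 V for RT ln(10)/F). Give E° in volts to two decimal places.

E°cell = (0.0592/n)·log K = (0.0592/2)(2.0) = +0.059 V.
Since Ca²⁺/Ca is the cathode and K⁺/K the anode, E°cell = E°(Ca²⁺/Ca) − E°(K⁺/K).
So E°(Ca²⁺/Ca) = E°cell + E°(K⁺/K) = +0.059 + (-2.93) = -2.87 V.

-2.87 V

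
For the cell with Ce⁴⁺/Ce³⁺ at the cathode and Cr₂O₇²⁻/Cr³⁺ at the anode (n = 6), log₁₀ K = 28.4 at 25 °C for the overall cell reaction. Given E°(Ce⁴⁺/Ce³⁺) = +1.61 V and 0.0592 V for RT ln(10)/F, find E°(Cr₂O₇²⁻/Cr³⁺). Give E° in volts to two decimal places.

+1.33 V

E°cell = (0.0592/n)·log K = (0.0592/6)(28.4) = +0.280 V.
Since Ce⁴⁺/Ce³⁺ is the cathode and Cr₂O₇²⁻/Cr³⁺ the anode, E°cell = E°(Ce⁴⁺/Ce³⁺) − E°(Cr₂O₇²⁻/Cr³⁺).
So E°(Cr₂O₇²⁻/Cr³⁺) = E°(Ce⁴⁺/Ce³⁺) − E°cell = (+1.61) − (+0.280) = +1.33 V.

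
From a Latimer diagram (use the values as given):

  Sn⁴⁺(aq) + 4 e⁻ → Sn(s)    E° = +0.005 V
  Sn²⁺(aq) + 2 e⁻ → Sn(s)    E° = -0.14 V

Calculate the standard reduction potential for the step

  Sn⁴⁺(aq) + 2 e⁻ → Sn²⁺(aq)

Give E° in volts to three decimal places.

+0.150 V

Sequential free energies add, so n₃E°₃ = n₁E°₁ + n₂E°₂.
With n₃ = 4, and the known step contributing 2×(-0.14) V, the unknown satisfies 2·E° = 4×(+0.005) − 2×(-0.14) = +0.300.
E° = +0.300 / 2 = +0.150 V.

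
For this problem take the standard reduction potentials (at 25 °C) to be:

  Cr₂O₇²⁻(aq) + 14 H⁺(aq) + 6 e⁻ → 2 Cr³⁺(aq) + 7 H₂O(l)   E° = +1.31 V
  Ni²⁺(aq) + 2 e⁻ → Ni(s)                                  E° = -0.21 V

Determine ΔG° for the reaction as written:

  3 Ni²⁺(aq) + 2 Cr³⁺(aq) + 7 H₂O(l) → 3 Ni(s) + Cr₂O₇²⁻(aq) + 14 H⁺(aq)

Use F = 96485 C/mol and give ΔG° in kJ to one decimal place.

+879.9 kJ

As written, Ni²⁺/Ni is reduced (cathode) and Cr₂O₇²⁻/Cr³⁺ is oxidised (anode), so E°cell = (-0.21) − (+1.31) = -1.52 V.
Balancing electrons gives n = 6.
ΔG° = −nFE° = −(6)(96485)(-1.52) = 879,943 J = +879.9 kJ.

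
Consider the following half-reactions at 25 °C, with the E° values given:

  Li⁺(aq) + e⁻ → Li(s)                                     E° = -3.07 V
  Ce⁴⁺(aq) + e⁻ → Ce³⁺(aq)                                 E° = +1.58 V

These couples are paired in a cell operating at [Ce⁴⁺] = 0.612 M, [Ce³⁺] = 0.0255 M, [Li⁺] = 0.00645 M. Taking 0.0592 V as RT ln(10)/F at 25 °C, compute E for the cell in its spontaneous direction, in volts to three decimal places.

Ce⁴⁺/Ce³⁺ is the cathode (higher E°), Li⁺/Li the anode: E°cell = +1.58 − (-3.07) = +4.65 V, n = 1.
Overall: Ce⁴⁺(aq) + Li(s) → Ce³⁺(aq) + Li⁺(aq)
Q = [Ce³⁺]·[Li⁺] / ([Ce⁴⁺]); log Q = -3.571.
E = E° − (0.0592/n) log Q = +4.65 − (0.0592/1)(-3.571) = +4.861 V.

+4.861 V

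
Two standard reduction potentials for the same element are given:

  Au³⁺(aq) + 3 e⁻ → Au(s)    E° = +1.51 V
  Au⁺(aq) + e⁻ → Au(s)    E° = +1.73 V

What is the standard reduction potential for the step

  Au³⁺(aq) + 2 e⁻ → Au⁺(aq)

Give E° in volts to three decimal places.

Sequential free energies add, so n₃E°₃ = n₁E°₁ + n₂E°₂.
With n₃ = 3, and the known step contributing 1×(+1.73) V, the unknown satisfies 2·E° = 3×(+1.51) − 1×(+1.73) = +2.800.
E° = +2.800 / 2 = +1.400 V.

+1.400 V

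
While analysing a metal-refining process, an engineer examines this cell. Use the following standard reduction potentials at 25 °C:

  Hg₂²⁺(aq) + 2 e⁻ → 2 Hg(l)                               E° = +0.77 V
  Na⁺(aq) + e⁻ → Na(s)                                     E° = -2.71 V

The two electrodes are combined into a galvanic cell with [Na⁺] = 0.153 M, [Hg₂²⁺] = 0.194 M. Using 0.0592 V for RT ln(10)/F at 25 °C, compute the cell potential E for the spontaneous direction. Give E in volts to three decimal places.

Hg₂²⁺/Hg is the cathode (higher E°), Na⁺/Na the anode: E°cell = +0.77 − (-2.71) = +3.48 V, n = 2.
Overall: Hg₂²⁺(aq) + 2 Na(s) → 2 Hg(l) + 2 Na⁺(aq)
Q = [Na⁺]^2 / ([Hg₂²⁺]); log Q = -0.918.
E = E° − (0.0592/n) log Q = +3.48 − (0.0592/2)(-0.918) = +3.507 V.

+3.507 V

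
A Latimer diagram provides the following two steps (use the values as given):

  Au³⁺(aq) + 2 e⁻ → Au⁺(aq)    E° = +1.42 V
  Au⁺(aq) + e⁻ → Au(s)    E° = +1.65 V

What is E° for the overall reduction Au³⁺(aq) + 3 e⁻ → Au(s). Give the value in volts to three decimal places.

Adding the free-energy changes (−nFE°) of the two steps gives −n₃FE°₃ = −n₁FE°₁ − n₂FE°₂.
E°₃ = (2×+1.42 + 1×+1.65) / 3 = (+4.490) / 3 = +1.497 V.
E° values themselves are not directly additive — weighting by electron count is essential.

+1.497 V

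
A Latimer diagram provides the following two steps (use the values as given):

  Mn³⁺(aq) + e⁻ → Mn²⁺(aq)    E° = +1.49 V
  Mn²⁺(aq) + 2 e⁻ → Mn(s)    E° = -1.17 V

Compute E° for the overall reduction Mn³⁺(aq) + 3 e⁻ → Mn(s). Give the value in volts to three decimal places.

-0.283 V

Since ΔG° = −nFE° is additive over sequential reductions, n₃E°₃ = n₁E°₁ + n₂E°₂.
E°₃ = (1×+1.49 + 2×-1.17) / 3 = (-0.850) / 3 = -0.283 V.
E° values themselves are not directly additive — weighting by electron count is essential.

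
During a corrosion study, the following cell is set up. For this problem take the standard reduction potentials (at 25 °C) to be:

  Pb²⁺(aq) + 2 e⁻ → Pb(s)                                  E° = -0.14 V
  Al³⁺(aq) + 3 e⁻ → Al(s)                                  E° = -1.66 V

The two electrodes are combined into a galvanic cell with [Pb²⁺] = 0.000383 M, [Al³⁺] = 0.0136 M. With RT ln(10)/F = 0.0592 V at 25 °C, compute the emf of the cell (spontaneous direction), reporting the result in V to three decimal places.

Pb²⁺/Pb is the cathode (higher E°), Al³⁺/Al the anode: E°cell = -0.14 − (-1.66) = +1.52 V, n = 6.
Overall: 3 Pb²⁺(aq) + 2 Al(s) → 3 Pb(s) + 2 Al³⁺(aq)
Q = [Al³⁺]^2 / ([Pb²⁺]^3); log Q = 6.517.
E = E° − (0.0592/n) log Q = +1.52 − (0.0592/6)(6.517) = +1.456 V.

+1.456 V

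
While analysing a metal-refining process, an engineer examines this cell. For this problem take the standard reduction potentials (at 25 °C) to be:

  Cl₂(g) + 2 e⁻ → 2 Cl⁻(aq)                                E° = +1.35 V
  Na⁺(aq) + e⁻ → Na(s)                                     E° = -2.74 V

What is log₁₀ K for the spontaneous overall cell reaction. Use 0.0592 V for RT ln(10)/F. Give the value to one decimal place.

Cathode: Cl₂/Cl⁻; anode: Na⁺/Na. E°cell = +4.09 V, n = 2.
log K = nE°cell / 0.0592 = (2)(+4.09) / 0.0592 = 138.2.

138.2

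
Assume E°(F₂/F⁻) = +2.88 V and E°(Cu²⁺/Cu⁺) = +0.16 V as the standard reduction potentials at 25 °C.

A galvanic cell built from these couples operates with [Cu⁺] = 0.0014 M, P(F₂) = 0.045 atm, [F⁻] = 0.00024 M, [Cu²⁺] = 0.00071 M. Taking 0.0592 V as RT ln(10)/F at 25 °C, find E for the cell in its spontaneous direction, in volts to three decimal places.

+2.912 V

F₂/F⁻ is the cathode (higher E°), Cu²⁺/Cu⁺ the anode: E°cell = +2.88 − (+0.16) = +2.72 V, n = 2.
Overall: F₂(g) + 2 Cu⁺(aq) → 2 F⁻(aq) + 2 Cu²⁺(aq)
Q = [F⁻]^2·[Cu²⁺]^2 / (P(F₂)·[Cu⁺]^2); log Q = -6.483.
E = E° − (0.0592/n) log Q = +2.72 − (0.0592/2)(-6.483) = +2.912 V.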